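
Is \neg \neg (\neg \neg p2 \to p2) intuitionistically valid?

Yes

This is the double negation of double-negation elimination, which is intuitionistically derivable.
By Glivenko's theorem the double negation of any classical propositional tautology is intuitionistically provable; \neg \neg p2 \to p2 is classically a tautology.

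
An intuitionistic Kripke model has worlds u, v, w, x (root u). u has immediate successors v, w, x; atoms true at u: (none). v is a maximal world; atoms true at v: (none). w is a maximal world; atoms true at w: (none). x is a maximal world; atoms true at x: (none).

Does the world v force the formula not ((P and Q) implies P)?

No

v does not force not ((P and Q) implies P) since v is accessible from v and v forces (P and Q) implies P.
v forces (P and Q) implies P vacuously: no world accessible from v forces the antecedent P and Q.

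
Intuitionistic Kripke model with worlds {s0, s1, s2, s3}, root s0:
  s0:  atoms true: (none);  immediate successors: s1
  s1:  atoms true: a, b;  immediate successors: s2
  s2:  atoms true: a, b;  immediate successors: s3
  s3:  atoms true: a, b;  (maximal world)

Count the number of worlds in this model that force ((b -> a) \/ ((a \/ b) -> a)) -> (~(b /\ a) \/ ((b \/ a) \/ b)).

s0: does not force it — s0 ||-/- ((b -> a) \/ ((a \/ b) -> a)) -> (~(b /\ a) \/ ((b \/ a) \/ b)): already at s0 itself, s0 ||- (b -> a) \/ ((a \/ b) -> a) but s0 ||-/- ~(b /\ a) \/ ((b \/ a) \/ b).
s1: forces it.
s2: forces it.
s3: forces it.
Worlds forcing the formula: {s1, s2, s3}.

3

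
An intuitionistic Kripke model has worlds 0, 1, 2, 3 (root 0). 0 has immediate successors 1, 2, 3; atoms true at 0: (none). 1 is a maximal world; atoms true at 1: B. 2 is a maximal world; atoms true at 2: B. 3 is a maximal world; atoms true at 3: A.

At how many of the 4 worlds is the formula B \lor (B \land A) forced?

0: does not force it — 0 \nVdash B \lor (B \land A): neither disjunct is forced at 0.
1: forces it.
2: forces it.
3: does not force it.
Worlds forcing the formula: {1, 2}.

2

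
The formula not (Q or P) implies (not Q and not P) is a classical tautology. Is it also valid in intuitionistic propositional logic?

Yes

This is a constructively valid De Morgan direction (negated disjunction to conjunction of negations), which is intuitionistically derivable.
From not (Q or P): if Q held then Q or P would, contradiction — so not Q; similarly not P.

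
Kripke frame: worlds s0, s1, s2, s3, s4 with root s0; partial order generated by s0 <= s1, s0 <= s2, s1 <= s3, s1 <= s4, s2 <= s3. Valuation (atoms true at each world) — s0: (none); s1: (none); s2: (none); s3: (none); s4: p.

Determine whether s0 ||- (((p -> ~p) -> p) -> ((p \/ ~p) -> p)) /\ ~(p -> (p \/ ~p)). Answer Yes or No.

s0 ||-/- (((p -> ~p) -> p) -> ((p \/ ~p) -> p)) /\ ~(p -> (p \/ ~p)) since s0 fails ~(p -> (p \/ ~p)).

No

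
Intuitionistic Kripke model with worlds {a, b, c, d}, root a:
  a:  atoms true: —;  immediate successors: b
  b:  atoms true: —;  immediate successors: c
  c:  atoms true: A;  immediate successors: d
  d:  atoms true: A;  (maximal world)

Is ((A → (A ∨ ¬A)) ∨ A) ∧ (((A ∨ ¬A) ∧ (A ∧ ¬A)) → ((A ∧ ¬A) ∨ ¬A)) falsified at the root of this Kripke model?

No

a ⊩ ((A → (A ∨ ¬A)) ∨ A) ∧ (((A ∨ ¬A) ∧ (A ∧ ¬A)) → ((A ∧ ¬A) ∨ ¬A)) since a forces both conjuncts.
So the root a forces ((A → (A ∨ ¬A)) ∨ A) ∧ (((A ∨ ¬A) ∧ (A ∧ ¬A)) → ((A ∧ ¬A) ∨ ¬A)); the model is not a countermodel.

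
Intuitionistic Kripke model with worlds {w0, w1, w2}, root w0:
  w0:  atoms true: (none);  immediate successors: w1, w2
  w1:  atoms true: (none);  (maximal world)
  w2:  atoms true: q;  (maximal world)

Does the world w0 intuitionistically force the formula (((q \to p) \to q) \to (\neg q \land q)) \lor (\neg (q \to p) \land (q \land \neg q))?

No

w0 \nVdash (((q \to p) \to q) \to (\neg q \land q)) \lor (\neg (q \to p) \land (q \land \neg q)): neither disjunct is forced at w0.
w0 \nVdash ((q \to p) \to q) \to (\neg q \land q): at the accessible world w2, w2 \Vdash (q \to p) \to q but w2 \nVdash \neg q \land q.
w2 \nVdash \neg q \land q since w2 fails \neg q.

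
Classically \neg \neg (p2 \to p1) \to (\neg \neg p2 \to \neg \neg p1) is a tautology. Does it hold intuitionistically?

Yes

This is the distribution of double negation over implication, which is intuitionistically derivable.
Assume \neg \neg (p2 \to p1) and \neg \neg p2; suppose \neg p1. Then p2 \to p1 would give \neg p2 (by contraposition), contradicting \neg \neg p2; so \neg (p2 \to p1), contradicting \neg \neg (p2 \to p1). Hence \neg \neg p1.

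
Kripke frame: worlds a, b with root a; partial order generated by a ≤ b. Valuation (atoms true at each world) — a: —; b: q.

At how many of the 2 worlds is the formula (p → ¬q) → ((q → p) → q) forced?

2

a: forces it.
b: forces it.
Worlds forcing the formula: {a, b}.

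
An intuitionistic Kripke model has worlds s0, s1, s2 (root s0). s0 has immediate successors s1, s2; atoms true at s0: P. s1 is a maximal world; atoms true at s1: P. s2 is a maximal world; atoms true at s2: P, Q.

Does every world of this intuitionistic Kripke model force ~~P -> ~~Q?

No

Not every world: s0 ||-/- ~~P -> ~~Q.
s0 ||-/- ~~P -> ~~Q: already at s0 itself, s0 ||- ~~P but s0 ||-/- ~~Q.
s0 ||-/- ~~Q since s1 is accessible from s0 and s1 ||- ~Q.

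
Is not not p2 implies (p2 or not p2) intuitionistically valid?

No

This is a variant of double-negation elimination (deriving excluded middle from double negation), which is not intuitionistically valid.
A Kripke countermodel: worlds a, b; order generated by a <= b; atoms true at each world — a:{}; b:{p2}.
a does not force not not p2 implies (p2 or not p2): already at a itself, a forces not not p2 but a does not force p2 or not p2.
a does not force p2 or not p2: neither disjunct is forced at a.
a lacks atom p2, so a does not force p2.
So the root a does not force the formula.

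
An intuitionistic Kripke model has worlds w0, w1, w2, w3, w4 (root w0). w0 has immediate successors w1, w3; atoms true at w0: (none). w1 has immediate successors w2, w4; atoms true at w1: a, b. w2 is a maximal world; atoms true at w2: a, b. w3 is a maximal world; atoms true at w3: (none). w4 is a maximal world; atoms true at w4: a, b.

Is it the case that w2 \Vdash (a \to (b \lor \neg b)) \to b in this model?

w2 \Vdash (a \to (b \lor \neg b)) \to b: every world accessible from w2 that forces a \to (b \lor \neg b) (namely w2) also forces b.

Yes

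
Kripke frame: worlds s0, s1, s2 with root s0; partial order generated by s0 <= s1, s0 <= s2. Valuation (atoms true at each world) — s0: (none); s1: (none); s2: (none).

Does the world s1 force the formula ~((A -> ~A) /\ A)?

Yes

s1 ||- ~((A -> ~A) /\ A): no world accessible from s1 forces (A -> ~A) /\ A.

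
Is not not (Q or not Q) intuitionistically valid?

This is the double negation of excluded middle, which is intuitionistically derivable.
Assuming not (Q or not Q): from Q we'd get Q or not Q, so not Q; but then Q or not Q again — contradiction. Hence not not (Q or not Q).

Yes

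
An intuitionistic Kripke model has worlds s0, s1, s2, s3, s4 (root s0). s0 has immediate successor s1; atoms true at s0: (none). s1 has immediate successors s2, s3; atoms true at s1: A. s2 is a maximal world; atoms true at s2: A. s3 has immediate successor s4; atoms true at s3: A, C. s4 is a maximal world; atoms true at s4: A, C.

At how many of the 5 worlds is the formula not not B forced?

s0: does not force it — s0 does not force not not B since s0 is accessible from s0 and s0 forces not B.
s1: does not force it — s1 does not force not not B since s1 is accessible from s1 and s1 forces not B.
s2: does not force it.
s3: does not force it.
s4: does not force it.
Worlds forcing the formula: { }.

0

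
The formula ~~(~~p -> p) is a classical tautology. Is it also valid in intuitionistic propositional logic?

Yes

This is the double negation of double-negation elimination, which is intuitionistically derivable.
By Glivenko's theorem the double negation of any classical propositional tautology is intuitionistically provable; ~~p -> p is classically a tautology.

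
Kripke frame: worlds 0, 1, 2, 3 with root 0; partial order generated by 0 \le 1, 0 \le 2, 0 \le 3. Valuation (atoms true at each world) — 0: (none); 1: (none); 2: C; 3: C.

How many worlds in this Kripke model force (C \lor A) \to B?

0: does not force it — 0 \nVdash (C \lor A) \to B: at the accessible world 2, 2 \Vdash C \lor A but 2 \nVdash B.
1: forces it.
2: does not force it.
3: does not force it.
Worlds forcing the formula: {1}.

1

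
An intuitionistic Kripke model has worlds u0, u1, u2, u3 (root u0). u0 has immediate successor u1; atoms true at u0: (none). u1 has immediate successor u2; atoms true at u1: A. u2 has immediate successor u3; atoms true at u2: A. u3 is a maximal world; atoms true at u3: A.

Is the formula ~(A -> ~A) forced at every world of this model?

u0 ||- ~(A -> ~A): no world accessible from u0 forces A -> ~A.
Since the root u0 forces ~(A -> ~A) and forcing is persistent (monotone upward), every world forces it.

Yes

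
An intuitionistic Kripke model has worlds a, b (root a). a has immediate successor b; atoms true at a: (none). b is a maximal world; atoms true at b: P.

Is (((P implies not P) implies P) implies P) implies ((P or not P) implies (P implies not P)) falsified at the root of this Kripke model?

a does not force (((P implies not P) implies P) implies P) implies ((P or not P) implies (P implies not P)): at the accessible world b, b forces ((P implies not P) implies P) implies P but b does not force (P or not P) implies (P implies not P).
b does not force (P or not P) implies (P implies not P): already at b itself, b forces P or not P but b does not force P implies not P.
b does not force P implies not P: already at b itself, b forces P but b does not force not P.
b does not force not P since b is accessible from b and b forces P.
So the root a does not force (((P implies not P) implies P) implies P) implies ((P or not P) implies (P implies not P)); the model is a countermodel.

Yes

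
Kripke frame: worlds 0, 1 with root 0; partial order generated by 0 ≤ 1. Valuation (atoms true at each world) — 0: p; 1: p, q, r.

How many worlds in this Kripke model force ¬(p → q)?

0

0: does not force it — 0 ⊮ ¬(p → q) since 1 is accessible from 0 and 1 ⊩ p → q.
1: does not force it.
Worlds forcing the formula: { }.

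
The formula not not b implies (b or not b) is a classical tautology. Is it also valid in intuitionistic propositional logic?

This is a variant of double-negation elimination (deriving excluded middle from double negation), which is not intuitionistically valid.
A Kripke countermodel: worlds u, v; order generated by u <= v; atoms true at each world — u:{}; v:{b}.
u does not force not not b implies (b or not b): already at u itself, u forces not not b but u does not force b or not b.
u does not force b or not b: neither disjunct is forced at u.
u lacks atom b, so u does not force b.
So the root u does not force the formula.

No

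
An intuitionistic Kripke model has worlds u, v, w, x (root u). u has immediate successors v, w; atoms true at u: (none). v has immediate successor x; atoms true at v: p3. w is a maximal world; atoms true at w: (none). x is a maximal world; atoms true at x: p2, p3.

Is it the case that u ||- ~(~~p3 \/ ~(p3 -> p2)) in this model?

No

u ||-/- ~(~~p3 \/ ~(p3 -> p2)) since v is accessible from u and v ||- ~~p3 \/ ~(p3 -> p2).
v ||- ~~p3 \/ ~(p3 -> p2) via the disjunct ~~p3.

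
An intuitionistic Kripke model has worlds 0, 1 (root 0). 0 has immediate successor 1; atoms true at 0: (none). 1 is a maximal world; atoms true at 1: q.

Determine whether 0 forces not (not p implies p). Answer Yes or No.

Yes

0 forces not (not p implies p): no world accessible from 0 forces not p implies p.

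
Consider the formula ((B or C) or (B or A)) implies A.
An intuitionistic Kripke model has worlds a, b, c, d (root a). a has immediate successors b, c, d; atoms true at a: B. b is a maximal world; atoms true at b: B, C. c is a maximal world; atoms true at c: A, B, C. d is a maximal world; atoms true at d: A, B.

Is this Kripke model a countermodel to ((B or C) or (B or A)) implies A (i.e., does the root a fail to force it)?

Yes

a does not force ((B or C) or (B or A)) implies A: already at a itself, a forces (B or C) or (B or A) but a does not force A.
a lacks atom A, so a does not force A.
So the root a does not force ((B or C) or (B or A)) implies A; the model is a countermodel.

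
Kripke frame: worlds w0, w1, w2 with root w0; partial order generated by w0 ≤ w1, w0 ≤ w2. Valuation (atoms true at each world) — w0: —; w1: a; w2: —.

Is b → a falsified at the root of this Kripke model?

w0 ⊩ b → a vacuously: no world accessible from w0 forces the antecedent b.
So the root w0 forces b → a; the model is not a countermodel.

No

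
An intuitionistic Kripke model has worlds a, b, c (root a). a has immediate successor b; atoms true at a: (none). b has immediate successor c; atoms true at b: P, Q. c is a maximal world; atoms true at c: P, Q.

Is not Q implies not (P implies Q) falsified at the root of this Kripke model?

a forces not Q implies not (P implies Q) vacuously: no world accessible from a forces the antecedent not Q.
So the root a forces not Q implies not (P implies Q); the model is not a countermodel.

No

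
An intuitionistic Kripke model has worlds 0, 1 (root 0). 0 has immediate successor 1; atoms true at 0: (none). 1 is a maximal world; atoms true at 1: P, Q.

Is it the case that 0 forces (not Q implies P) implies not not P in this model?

Yes

0 forces (not Q implies P) implies not not P: every world accessible from 0 that forces not Q implies P (namely 0, 1) also forces not not P.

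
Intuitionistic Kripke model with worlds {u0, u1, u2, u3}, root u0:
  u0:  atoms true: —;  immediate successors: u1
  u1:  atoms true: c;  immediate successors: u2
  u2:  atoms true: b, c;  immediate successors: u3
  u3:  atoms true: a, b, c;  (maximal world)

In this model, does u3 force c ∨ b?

u3 ⊩ c ∨ b via the disjunct c.

Yes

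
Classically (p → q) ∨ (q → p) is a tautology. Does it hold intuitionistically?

This is the Gödel–Dummett linearity axiom, which is not intuitionistically valid.
A Kripke countermodel: worlds u0, u1, u2; order generated by u0 ≤ u1, u0 ≤ u2; atoms true at each world — u0:{}; u1:{p}; u2:{q}.
u0 ⊮ (p → q) ∨ (q → p): neither disjunct is forced at u0.
u0 ⊮ p → q: at the accessible world u1, u1 ⊩ p but u1 ⊮ q.
u1 lacks atom q, so u1 ⊮ q.
So the root u0 does not force the formula.

No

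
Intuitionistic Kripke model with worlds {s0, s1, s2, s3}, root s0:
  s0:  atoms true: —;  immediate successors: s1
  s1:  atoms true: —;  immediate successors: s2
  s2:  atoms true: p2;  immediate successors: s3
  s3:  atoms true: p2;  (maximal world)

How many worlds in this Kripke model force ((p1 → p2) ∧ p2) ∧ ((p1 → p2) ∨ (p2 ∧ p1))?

s0: does not force it — s0 ⊮ ((p1 → p2) ∧ p2) ∧ ((p1 → p2) ∨ (p2 ∧ p1)) since s0 fails (p1 → p2) ∧ p2.
s1: does not force it.
s2: forces it.
s3: forces it.
Worlds forcing the formula: {s2, s3}.

2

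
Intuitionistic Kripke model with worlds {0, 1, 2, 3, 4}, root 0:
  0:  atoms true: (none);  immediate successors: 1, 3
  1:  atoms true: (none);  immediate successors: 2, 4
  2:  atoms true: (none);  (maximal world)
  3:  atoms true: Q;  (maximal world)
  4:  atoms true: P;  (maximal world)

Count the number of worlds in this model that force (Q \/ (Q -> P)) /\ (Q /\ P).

0: does not force it — 0 ||-/- (Q \/ (Q -> P)) /\ (Q /\ P) since 0 fails Q \/ (Q -> P).
1: does not force it — 1 ||-/- (Q \/ (Q -> P)) /\ (Q /\ P) since 1 fails Q /\ P.
2: does not force it.
3: does not force it.
4: does not force it.
Worlds forcing the formula: { }.

0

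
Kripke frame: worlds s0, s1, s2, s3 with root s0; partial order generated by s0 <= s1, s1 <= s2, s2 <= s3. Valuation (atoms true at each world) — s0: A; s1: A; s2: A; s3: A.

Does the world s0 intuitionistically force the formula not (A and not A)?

s0 forces not (A and not A): no world accessible from s0 forces A and not A.

Yes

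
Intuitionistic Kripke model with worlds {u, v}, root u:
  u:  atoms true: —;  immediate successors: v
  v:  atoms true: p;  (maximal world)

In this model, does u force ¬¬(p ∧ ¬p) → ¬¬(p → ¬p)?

u ⊩ ¬¬(p ∧ ¬p) → ¬¬(p → ¬p) vacuously: no world accessible from u forces the antecedent ¬¬(p ∧ ¬p).

Yes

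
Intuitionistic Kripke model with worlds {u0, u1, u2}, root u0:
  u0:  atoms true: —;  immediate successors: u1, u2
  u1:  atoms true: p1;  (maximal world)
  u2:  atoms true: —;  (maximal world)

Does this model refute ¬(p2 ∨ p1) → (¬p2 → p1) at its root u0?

Yes

u0 ⊮ ¬(p2 ∨ p1) → (¬p2 → p1): at the accessible world u2, u2 ⊩ ¬(p2 ∨ p1) but u2 ⊮ ¬p2 → p1.
u2 ⊮ ¬p2 → p1: already at u2 itself, u2 ⊩ ¬p2 but u2 ⊮ p1.
u2 lacks atom p1, so u2 ⊮ p1.
So the root u0 does not force ¬(p2 ∨ p1) → (¬p2 → p1); the model is a countermodel.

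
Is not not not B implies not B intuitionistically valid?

This is triple-negation reduction, which is intuitionistically derivable.
Assume not not not B and suppose B. Then not not B (double-negation introduction), contradicting not not not B. So not B.

Yes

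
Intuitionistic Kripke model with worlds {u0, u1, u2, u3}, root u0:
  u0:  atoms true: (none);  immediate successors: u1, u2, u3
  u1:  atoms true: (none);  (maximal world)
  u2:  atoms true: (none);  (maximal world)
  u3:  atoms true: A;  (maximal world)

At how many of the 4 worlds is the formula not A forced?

u0: does not force it — u0 does not force not A since u3 is accessible from u0 and u3 forces A.
u1: forces it.
u2: forces it.
u3: does not force it — u3 does not force not A since u3 is accessible from u3 and u3 forces A.
Worlds forcing the formula: {u1, u2}.

2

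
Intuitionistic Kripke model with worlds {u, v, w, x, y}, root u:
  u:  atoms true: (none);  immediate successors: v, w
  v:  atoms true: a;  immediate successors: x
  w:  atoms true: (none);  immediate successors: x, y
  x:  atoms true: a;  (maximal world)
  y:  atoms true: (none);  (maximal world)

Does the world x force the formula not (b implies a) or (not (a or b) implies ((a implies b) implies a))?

x forces not (b implies a) or (not (a or b) implies ((a implies b) implies a)) via the disjunct not (a or b) implies ((a implies b) implies a).

Yes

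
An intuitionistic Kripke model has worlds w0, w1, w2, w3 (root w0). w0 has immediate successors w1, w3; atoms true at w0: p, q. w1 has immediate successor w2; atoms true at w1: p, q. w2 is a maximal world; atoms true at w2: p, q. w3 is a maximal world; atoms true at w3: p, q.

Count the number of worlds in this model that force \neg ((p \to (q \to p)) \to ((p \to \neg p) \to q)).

w0: does not force it — w0 \nVdash \neg ((p \to (q \to p)) \to ((p \to \neg p) \to q)) since w0 is accessible from w0 and w0 \Vdash (p \to (q \to p)) \to ((p \to \neg p) \to q).
w1: does not force it — w1 \nVdash \neg ((p \to (q \to p)) \to ((p \to \neg p) \to q)) since w1 is accessible from w1 and w1 \Vdash (p \to (q \to p)) \to ((p \to \neg p) \to q).
w2: does not force it — w2 \nVdash \neg ((p \to (q \to p)) \to ((p \to \neg p) \to q)) since w2 is accessible from w2 and w2 \Vdash (p \to (q \to p)) \to ((p \to \neg p) \to q).
w3: does not force it.
Worlds forcing the formula: { }.

0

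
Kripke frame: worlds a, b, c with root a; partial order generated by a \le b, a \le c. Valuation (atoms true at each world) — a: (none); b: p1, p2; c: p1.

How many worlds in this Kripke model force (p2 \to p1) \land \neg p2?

1

a: does not force it — a \nVdash (p2 \to p1) \land \neg p2 since a fails \neg p2.
b: does not force it — b \nVdash (p2 \to p1) \land \neg p2 since b fails \neg p2.
c: forces it.
Worlds forcing the formula: {c}.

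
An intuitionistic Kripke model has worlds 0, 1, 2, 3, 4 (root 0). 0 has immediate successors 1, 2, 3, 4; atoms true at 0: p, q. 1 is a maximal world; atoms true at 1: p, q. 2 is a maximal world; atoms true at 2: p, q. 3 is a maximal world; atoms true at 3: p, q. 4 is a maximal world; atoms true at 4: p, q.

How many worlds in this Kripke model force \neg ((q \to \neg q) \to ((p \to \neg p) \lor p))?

0: does not force it — 0 \nVdash \neg ((q \to \neg q) \to ((p \to \neg p) \lor p)) since 0 is accessible from 0 and 0 \Vdash (q \to \neg q) \to ((p \to \neg p) \lor p).
1: does not force it.
2: does not force it.
3: does not force it.
4: does not force it.
Worlds forcing the formula: { }.

0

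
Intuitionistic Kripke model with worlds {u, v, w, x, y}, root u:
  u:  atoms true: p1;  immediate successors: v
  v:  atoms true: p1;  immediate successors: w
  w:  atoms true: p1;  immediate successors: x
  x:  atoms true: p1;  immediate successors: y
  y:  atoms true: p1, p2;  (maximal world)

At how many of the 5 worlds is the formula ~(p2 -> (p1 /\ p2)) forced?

0

u: does not force it — u ||-/- ~(p2 -> (p1 /\ p2)) since u is accessible from u and u ||- p2 -> (p1 /\ p2).
v: does not force it.
w: does not force it.
x: does not force it.
y: does not force it.
Worlds forcing the formula: { }.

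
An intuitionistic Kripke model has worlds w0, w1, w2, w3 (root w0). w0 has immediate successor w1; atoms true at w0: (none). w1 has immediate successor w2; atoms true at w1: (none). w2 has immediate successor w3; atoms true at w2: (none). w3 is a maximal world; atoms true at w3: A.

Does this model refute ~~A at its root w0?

w0 ||- ~~A: no world accessible from w0 forces ~A.
So the root w0 forces ~~A; the model is not a countermodel.

No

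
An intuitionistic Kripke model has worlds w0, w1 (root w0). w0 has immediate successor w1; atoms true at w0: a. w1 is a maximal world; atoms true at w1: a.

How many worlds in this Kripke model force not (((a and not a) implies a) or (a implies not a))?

0

w0: does not force it — w0 does not force not (((a and not a) implies a) or (a implies not a)) since w0 is accessible from w0 and w0 forces ((a and not a) implies a) or (a implies not a).
w1: does not force it — w1 does not force not (((a and not a) implies a) or (a implies not a)) since w1 is accessible from w1 and w1 forces ((a and not a) implies a) or (a implies not a).
Worlds forcing the formula: { }.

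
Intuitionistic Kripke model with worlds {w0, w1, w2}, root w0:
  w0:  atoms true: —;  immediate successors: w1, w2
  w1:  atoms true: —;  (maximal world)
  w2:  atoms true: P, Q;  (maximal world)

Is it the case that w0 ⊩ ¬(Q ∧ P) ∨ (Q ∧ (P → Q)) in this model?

No

w0 ⊮ ¬(Q ∧ P) ∨ (Q ∧ (P → Q)): neither disjunct is forced at w0.
w0 ⊮ ¬(Q ∧ P) since w2 is accessible from w0 and w2 ⊩ Q ∧ P.
w2 ⊩ Q ∧ P since w2 forces both conjuncts.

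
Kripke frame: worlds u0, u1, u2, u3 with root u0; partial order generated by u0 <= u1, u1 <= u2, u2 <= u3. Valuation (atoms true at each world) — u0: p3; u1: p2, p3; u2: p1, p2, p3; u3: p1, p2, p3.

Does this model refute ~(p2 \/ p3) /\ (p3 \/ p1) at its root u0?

u0 ||-/- ~(p2 \/ p3) /\ (p3 \/ p1) since u0 fails ~(p2 \/ p3).
So the root u0 does not force ~(p2 \/ p3) /\ (p3 \/ p1); the model is a countermodel.

Yes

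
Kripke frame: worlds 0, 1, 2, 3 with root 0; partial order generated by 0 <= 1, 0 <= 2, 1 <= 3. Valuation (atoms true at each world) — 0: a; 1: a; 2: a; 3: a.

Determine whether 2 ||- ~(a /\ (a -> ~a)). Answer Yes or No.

2 ||- ~(a /\ (a -> ~a)): no world accessible from 2 forces a /\ (a -> ~a).

Yes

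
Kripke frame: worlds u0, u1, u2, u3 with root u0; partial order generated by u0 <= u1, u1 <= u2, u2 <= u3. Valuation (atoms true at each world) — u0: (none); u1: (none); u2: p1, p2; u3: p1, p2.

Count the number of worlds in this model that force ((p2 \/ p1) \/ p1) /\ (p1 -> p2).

u0: does not force it — u0 ||-/- ((p2 \/ p1) \/ p1) /\ (p1 -> p2) since u0 fails (p2 \/ p1) \/ p1.
u1: does not force it — u1 ||-/- ((p2 \/ p1) \/ p1) /\ (p1 -> p2) since u1 fails (p2 \/ p1) \/ p1.
u2: forces it.
u3: forces it.
Worlds forcing the formula: {u2, u3}.

2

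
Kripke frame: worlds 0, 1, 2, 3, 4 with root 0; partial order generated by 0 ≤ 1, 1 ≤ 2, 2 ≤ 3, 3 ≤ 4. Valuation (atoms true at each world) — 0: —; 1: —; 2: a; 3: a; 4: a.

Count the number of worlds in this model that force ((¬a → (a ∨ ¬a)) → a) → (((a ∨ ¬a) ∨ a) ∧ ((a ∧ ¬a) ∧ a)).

0

0: does not force it — 0 ⊮ ((¬a → (a ∨ ¬a)) → a) → (((a ∨ ¬a) ∨ a) ∧ ((a ∧ ¬a) ∧ a)): at the accessible world 2, 2 ⊩ (¬a → (a ∨ ¬a)) → a but 2 ⊮ ((a ∨ ¬a) ∨ a) ∧ ((a ∧ ¬a) ∧ a).
1: does not force it — 1 ⊮ ((¬a → (a ∨ ¬a)) → a) → (((a ∨ ¬a) ∨ a) ∧ ((a ∧ ¬a) ∧ a)): at the accessible world 2, 2 ⊩ (¬a → (a ∨ ¬a)) → a but 2 ⊮ ((a ∨ ¬a) ∨ a) ∧ ((a ∧ ¬a) ∧ a).
2: does not force it — 2 ⊮ ((¬a → (a ∨ ¬a)) → a) → (((a ∨ ¬a) ∨ a) ∧ ((a ∧ ¬a) ∧ a)): already at 2 itself, 2 ⊩ (¬a → (a ∨ ¬a)) → a but 2 ⊮ ((a ∨ ¬a) ∨ a) ∧ ((a ∧ ¬a) ∧ a).
3: does not force it.
4: does not force it.
Worlds forcing the formula: { }.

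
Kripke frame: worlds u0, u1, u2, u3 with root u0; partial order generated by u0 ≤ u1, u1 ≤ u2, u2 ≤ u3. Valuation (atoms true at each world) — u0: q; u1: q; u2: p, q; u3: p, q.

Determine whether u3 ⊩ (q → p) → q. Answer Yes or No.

u3 ⊩ (q → p) → q: every world accessible from u3 that forces q → p (namely u3) also forces q.

Yes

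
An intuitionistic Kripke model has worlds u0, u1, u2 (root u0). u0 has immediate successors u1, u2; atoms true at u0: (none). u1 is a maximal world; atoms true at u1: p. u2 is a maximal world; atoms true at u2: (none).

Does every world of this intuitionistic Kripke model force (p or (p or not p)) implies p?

Not every world: u0 does not force (p or (p or not p)) implies p.
u0 does not force (p or (p or not p)) implies p: at the accessible world u2, u2 forces p or (p or not p) but u2 does not force p.
u2 lacks atom p, so u2 does not force p.

No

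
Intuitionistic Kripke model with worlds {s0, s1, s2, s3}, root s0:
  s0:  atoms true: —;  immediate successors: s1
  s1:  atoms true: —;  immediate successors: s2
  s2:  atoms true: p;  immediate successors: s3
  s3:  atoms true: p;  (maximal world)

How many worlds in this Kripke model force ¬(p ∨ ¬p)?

0

s0: does not force it — s0 ⊮ ¬(p ∨ ¬p) since s2 is accessible from s0 and s2 ⊩ p ∨ ¬p.
s1: does not force it — s1 ⊮ ¬(p ∨ ¬p) since s2 is accessible from s1 and s2 ⊩ p ∨ ¬p.
s2: does not force it.
s3: does not force it.
Worlds forcing the formula: { }.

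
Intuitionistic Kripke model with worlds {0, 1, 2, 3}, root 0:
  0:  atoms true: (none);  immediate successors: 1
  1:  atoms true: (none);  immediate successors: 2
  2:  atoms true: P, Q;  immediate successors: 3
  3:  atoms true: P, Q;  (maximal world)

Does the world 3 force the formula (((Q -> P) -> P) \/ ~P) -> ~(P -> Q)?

No

3 ||-/- (((Q -> P) -> P) \/ ~P) -> ~(P -> Q): already at 3 itself, 3 ||- ((Q -> P) -> P) \/ ~P but 3 ||-/- ~(P -> Q).
3 ||-/- ~(P -> Q) since 3 is accessible from 3 and 3 ||- P -> Q.
3 ||- P -> Q: every world accessible from 3 that forces P (namely 3) also forces Q.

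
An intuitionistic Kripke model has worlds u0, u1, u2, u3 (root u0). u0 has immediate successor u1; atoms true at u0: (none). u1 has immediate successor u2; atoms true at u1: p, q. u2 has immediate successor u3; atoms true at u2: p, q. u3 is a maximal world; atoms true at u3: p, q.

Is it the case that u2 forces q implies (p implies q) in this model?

u2 forces q implies (p implies q): every world accessible from u2 that forces q (namely u2, u3) also forces p implies q.

Yes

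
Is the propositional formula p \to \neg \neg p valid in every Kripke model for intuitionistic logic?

This is double-negation introduction, which is intuitionistically derivable.
If a world forces p then every accessible world forces p (persistence), so none forces \neg p; hence \neg \neg p.

Yes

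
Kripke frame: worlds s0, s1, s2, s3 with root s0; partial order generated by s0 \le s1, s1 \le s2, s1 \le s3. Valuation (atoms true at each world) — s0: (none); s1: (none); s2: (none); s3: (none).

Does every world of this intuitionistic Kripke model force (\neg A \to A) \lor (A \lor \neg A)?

Yes

s0 \Vdash (\neg A \to A) \lor (A \lor \neg A) via the disjunct A \lor \neg A.
Since the root s0 forces (\neg A \to A) \lor (A \lor \neg A) and forcing is persistent (monotone upward), every world forces it.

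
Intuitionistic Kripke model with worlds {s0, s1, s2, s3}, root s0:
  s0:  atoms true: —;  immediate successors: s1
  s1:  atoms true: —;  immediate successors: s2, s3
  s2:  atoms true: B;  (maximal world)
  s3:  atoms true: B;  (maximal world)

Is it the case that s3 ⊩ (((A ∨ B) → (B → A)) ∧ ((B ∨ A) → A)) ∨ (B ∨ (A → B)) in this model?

Yes

s3 ⊩ (((A ∨ B) → (B → A)) ∧ ((B ∨ A) → A)) ∨ (B ∨ (A → B)) via the disjunct B ∨ (A → B).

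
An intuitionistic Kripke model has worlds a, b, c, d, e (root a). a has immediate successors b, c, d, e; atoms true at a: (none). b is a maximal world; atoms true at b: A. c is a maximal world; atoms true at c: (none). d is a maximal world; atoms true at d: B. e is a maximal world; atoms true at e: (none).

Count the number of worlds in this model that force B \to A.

a: does not force it — a \nVdash B \to A: at the accessible world d, d \Vdash B but d \nVdash A.
b: forces it.
c: forces it.
d: does not force it.
e: forces it.
Worlds forcing the formula: {b, c, e}.

3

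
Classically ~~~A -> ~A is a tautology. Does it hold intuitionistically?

Yes

This is triple-negation reduction, which is intuitionistically derivable.
Assume ~~~A and suppose A. Then ~~A (double-negation introduction), contradicting ~~~A. So ~A.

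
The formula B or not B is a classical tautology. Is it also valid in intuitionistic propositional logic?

No

This is the law of excluded middle, which is not intuitionistically valid.
A Kripke countermodel: worlds s0, s1; order generated by s0 <= s1; atoms true at each world — s0:{}; s1:{B}.
s0 does not force B or not B: neither disjunct is forced at s0.
s0 lacks atom B, so s0 does not force B.
So the root s0 does not force the formula.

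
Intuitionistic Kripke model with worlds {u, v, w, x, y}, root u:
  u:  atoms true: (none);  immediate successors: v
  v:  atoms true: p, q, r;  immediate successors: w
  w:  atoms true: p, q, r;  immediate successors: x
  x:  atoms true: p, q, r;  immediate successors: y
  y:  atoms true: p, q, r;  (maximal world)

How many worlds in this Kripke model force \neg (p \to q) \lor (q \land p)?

u: does not force it — u \nVdash \neg (p \to q) \lor (q \land p): neither disjunct is forced at u.
v: forces it.
w: forces it.
x: forces it.
y: forces it.
Worlds forcing the formula: {v, w, x, y}.

4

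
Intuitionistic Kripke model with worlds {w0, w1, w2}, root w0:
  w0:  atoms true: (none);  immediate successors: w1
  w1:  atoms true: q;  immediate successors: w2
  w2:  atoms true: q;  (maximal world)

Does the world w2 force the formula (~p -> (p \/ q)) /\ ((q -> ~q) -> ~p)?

w2 ||- (~p -> (p \/ q)) /\ ((q -> ~q) -> ~p) since w2 forces both conjuncts.

Yes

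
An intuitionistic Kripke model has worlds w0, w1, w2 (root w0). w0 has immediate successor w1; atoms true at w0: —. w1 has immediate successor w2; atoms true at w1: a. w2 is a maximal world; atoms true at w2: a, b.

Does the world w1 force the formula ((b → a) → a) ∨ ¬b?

Yes

w1 ⊩ ((b → a) → a) ∨ ¬b via the disjunct (b → a) → a.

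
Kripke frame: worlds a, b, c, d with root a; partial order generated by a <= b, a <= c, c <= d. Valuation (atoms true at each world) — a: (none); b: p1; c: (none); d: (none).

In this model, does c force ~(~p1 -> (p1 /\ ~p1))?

Yes

c ||- ~(~p1 -> (p1 /\ ~p1)): no world accessible from c forces ~p1 -> (p1 /\ ~p1).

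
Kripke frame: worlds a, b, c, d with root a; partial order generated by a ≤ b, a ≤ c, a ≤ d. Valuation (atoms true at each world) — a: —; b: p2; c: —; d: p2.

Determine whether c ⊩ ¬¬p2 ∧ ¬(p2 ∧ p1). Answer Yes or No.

No

c ⊮ ¬¬p2 ∧ ¬(p2 ∧ p1) since c fails ¬¬p2.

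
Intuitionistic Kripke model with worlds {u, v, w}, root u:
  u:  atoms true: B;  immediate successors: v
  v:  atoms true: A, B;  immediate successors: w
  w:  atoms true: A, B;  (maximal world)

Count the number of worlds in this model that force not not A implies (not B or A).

2

u: does not force it — u does not force not not A implies (not B or A): already at u itself, u forces not not A but u does not force not B or A.
v: forces it.
w: forces it.
Worlds forcing the formula: {v, w}.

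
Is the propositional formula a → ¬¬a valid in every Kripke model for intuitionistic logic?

This is double-negation introduction, which is intuitionistically derivable.
If a world forces a then every accessible world forces a (persistence), so none forces ¬a; hence ¬¬a.

Yes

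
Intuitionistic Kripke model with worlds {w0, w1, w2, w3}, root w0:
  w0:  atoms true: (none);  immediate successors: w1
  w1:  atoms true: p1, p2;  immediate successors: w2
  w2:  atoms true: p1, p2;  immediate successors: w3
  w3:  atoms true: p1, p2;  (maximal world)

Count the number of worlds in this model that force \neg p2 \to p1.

4

w0: forces it.
w1: forces it.
w2: forces it.
w3: forces it.
Worlds forcing the formula: {w0, w1, w2, w3}.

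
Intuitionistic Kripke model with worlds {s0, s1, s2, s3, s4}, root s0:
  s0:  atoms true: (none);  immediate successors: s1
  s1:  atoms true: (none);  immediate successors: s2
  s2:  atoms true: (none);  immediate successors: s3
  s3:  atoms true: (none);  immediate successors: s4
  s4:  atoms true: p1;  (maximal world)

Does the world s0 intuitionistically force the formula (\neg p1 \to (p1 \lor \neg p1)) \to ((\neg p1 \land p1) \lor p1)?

No

s0 \nVdash (\neg p1 \to (p1 \lor \neg p1)) \to ((\neg p1 \land p1) \lor p1): already at s0 itself, s0 \Vdash \neg p1 \to (p1 \lor \neg p1) but s0 \nVdash (\neg p1 \land p1) \lor p1.
s0 \nVdash (\neg p1 \land p1) \lor p1: neither disjunct is forced at s0.
s0 \nVdash \neg p1 \land p1 since s0 fails \neg p1.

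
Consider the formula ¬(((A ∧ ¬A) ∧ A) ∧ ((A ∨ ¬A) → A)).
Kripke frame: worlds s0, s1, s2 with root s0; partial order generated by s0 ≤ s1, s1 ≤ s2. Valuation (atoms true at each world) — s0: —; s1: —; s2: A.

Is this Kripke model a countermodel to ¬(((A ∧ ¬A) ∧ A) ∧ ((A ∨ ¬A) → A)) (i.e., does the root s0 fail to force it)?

No

s0 ⊩ ¬(((A ∧ ¬A) ∧ A) ∧ ((A ∨ ¬A) → A)): no world accessible from s0 forces ((A ∧ ¬A) ∧ A) ∧ ((A ∨ ¬A) → A).
So the root s0 forces ¬(((A ∧ ¬A) ∧ A) ∧ ((A ∨ ¬A) → A)); the model is not a countermodel.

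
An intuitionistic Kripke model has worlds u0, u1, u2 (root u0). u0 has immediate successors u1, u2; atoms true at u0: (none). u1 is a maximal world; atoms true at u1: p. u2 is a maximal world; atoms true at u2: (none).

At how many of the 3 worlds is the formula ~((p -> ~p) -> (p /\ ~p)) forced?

1

u0: does not force it — u0 ||-/- ~((p -> ~p) -> (p /\ ~p)) since u1 is accessible from u0 and u1 ||- (p -> ~p) -> (p /\ ~p).
u1: does not force it — u1 ||-/- ~((p -> ~p) -> (p /\ ~p)) since u1 is accessible from u1 and u1 ||- (p -> ~p) -> (p /\ ~p).
u2: forces it.
Worlds forcing the formula: {u2}.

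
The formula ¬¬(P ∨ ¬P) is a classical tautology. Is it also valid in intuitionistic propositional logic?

Yes

This is the double negation of excluded middle, which is intuitionistically derivable.
Assuming ¬(P ∨ ¬P): from P we'd get P ∨ ¬P, so ¬P; but then P ∨ ¬P again — contradiction. Hence ¬¬(P ∨ ¬P).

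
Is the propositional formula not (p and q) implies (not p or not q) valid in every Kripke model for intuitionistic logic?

This is the constructively invalid direction of De Morgan's law for conjunction, which is not intuitionistically valid.
A Kripke countermodel: worlds 0, 1, 2; order generated by 0 <= 1, 0 <= 2; atoms true at each world — 0:{}; 1:{p}; 2:{q}.
0 does not force not (p and q) implies (not p or not q): already at 0 itself, 0 forces not (p and q) but 0 does not force not p or not q.
0 does not force not p or not q: neither disjunct is forced at 0.
0 does not force not p since 1 is accessible from 0 and 1 forces p.
So the root 0 does not force the formula.

No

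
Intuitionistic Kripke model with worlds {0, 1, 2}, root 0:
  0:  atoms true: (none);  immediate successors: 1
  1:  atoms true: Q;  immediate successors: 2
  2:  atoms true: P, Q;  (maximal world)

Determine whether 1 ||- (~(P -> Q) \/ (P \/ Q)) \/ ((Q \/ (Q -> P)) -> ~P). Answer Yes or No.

1 ||- (~(P -> Q) \/ (P \/ Q)) \/ ((Q \/ (Q -> P)) -> ~P) via the disjunct ~(P -> Q) \/ (P \/ Q).

Yes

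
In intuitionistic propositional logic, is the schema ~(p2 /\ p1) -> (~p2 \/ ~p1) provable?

No

This is the constructively invalid direction of De Morgan's law for conjunction, which is not intuitionistically valid.
A Kripke countermodel: worlds u, v, w; order generated by u <= v, u <= w; atoms true at each world — u:{}; v:{p2}; w:{p1}.
u ||-/- ~(p2 /\ p1) -> (~p2 \/ ~p1): already at u itself, u ||- ~(p2 /\ p1) but u ||-/- ~p2 \/ ~p1.
u ||-/- ~p2 \/ ~p1: neither disjunct is forced at u.
u ||-/- ~p2 since v is accessible from u and v ||- p2.
So the root u does not force the formula.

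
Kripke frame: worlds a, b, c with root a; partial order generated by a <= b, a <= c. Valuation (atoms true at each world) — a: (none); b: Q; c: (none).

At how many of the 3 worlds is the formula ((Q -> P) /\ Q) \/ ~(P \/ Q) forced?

a: does not force it — a ||-/- ((Q -> P) /\ Q) \/ ~(P \/ Q): neither disjunct is forced at a.
b: does not force it — b ||-/- ((Q -> P) /\ Q) \/ ~(P \/ Q): neither disjunct is forced at b.
c: forces it.
Worlds forcing the formula: {c}.

1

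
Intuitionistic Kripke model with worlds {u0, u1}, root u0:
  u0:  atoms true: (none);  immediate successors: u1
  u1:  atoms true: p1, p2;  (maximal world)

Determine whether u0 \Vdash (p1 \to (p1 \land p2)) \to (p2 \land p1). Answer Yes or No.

No

u0 \nVdash (p1 \to (p1 \land p2)) \to (p2 \land p1): already at u0 itself, u0 \Vdash p1 \to (p1 \land p2) but u0 \nVdash p2 \land p1.
u0 \nVdash p2 \land p1 since u0 fails p2.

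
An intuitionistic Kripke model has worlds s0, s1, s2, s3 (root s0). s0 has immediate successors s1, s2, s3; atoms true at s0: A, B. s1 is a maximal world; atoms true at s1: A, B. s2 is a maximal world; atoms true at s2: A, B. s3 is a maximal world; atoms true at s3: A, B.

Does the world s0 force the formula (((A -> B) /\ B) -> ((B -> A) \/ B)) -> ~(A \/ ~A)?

No

s0 ||-/- (((A -> B) /\ B) -> ((B -> A) \/ B)) -> ~(A \/ ~A): already at s0 itself, s0 ||- ((A -> B) /\ B) -> ((B -> A) \/ B) but s0 ||-/- ~(A \/ ~A).
s0 ||-/- ~(A \/ ~A) since s0 is accessible from s0 and s0 ||- A \/ ~A.
s0 ||- A \/ ~A via the disjunct A.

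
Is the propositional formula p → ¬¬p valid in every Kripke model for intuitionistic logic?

This is double-negation introduction, which is intuitionistically derivable.
If a world forces p then every accessible world forces p (persistence), so none forces ¬p; hence ¬¬p.

Yes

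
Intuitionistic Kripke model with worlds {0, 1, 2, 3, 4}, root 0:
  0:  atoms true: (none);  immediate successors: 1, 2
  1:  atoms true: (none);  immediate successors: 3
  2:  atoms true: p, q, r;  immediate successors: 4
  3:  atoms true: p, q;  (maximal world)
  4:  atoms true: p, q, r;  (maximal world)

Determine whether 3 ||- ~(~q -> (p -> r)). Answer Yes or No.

3 ||-/- ~(~q -> (p -> r)) since 3 is accessible from 3 and 3 ||- ~q -> (p -> r).
3 ||- ~q -> (p -> r) vacuously: no world accessible from 3 forces the antecedent ~q.

No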